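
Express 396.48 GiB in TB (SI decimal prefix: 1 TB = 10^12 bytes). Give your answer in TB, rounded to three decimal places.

0.426 TB

396.48 GiB = 396.48 × 2^30 bytes = 425,717,158,379.52 bytes
1 TB = 1,000,000,000,000 bytes
425,717,158,379.52 / 1,000,000,000,000 = 0.426 TB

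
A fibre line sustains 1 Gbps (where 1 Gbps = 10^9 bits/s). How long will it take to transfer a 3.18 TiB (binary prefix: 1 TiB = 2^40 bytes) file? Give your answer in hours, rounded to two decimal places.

7.77 hours

3.18 TiB = 3,496,446,976,327.68 bytes = 27,971,575,810,621.44 bits
1 Gbps = 1,000,000,000 bits/s
time = 27,971,575,810,621.44 / 1,000,000,000 = 27,971.5758 s
27,971.5758 s / 3600 = 7.77 hours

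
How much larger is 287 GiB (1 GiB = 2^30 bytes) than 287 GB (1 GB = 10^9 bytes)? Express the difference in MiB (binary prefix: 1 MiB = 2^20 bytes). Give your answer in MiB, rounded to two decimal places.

20,183.47 MiB

287 GiB = 287 × 1,073,741,824 = 308,163,903,488 bytes
287 GB = 287 × 1,000,000,000 = 287,000,000,000 bytes
difference = 21,163,903,488 bytes
21,163,903,488 / 1,048,576 = 20,183.47 MiB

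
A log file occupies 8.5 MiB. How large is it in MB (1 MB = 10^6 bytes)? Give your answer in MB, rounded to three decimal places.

8.913 MB

8.5 MiB × 1,048,576 bytes/MiB = 8,912,896 bytes
1 MB = 1,000,000 bytes
8,912,896 / 1,000,000 = 8.913 MB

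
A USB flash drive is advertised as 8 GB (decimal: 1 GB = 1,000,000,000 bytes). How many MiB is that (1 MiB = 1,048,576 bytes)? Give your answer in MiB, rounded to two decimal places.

7,629.39 MiB

8 GB × 1,000,000,000 bytes/GB = 8,000,000,000 bytes
1 MiB = 2^20 bytes = 1,048,576 bytes
8,000,000,000 / 1,048,576 = 7,629.39 MiB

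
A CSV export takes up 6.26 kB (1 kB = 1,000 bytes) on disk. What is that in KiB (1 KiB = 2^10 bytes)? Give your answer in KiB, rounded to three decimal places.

6.26 kB = 6.26 × 10^3 bytes = 6,260 bytes
1 KiB = 2^10 bytes = 1,024 bytes
6,260 / 1,024 = 6.113 KiB

6.113 KiB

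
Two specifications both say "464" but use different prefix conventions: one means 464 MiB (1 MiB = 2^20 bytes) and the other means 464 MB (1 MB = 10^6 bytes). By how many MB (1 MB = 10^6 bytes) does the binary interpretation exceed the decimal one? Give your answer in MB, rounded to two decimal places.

464 MiB = 464 × 1,048,576 = 486,539,264 bytes
464 MB = 464 × 1,000,000 = 464,000,000 bytes
difference = 22,539,264 bytes
22,539,264 / 1,000,000 = 22.54 MB

22.54 MB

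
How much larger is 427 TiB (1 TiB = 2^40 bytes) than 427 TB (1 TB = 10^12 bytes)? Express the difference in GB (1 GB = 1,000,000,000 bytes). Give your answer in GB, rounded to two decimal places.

427 TiB = 427 × 1,099,511,627,776 = 469,491,465,060,352 bytes
427 TB = 427 × 1,000,000,000,000 = 427,000,000,000,000 bytes
difference = 42,491,465,060,352 bytes
42,491,465,060,352 / 1,000,000,000 = 42,491.47 GB

42,491.47 GB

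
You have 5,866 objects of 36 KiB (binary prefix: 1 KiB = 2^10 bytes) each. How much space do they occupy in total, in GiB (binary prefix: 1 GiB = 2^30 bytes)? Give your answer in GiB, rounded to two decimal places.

Total = 5,866 × 36 KiB = 211,176 KiB
= 211,176 × 1,024 bytes = 216,244,224 bytes
1 GiB = 1,073,741,824 bytes
216,244,224 / 1,073,741,824 = 0.20 GiB

0.20 GiB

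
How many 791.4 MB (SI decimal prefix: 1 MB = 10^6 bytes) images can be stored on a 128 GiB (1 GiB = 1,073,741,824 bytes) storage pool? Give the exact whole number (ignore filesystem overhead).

Capacity: 128 GiB = 137,438,953,472 bytes
Per item: 791.4 MB = 791,400,000 bytes
⌊137,438,953,472 / 791,400,000⌋ = 173

173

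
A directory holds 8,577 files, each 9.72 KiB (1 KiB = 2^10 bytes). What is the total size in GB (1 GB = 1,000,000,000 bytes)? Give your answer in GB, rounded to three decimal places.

0.085 GB

Total = 8,577 × 9.72 KiB = 83368.44 KiB
= 83368.44 × 1,024 bytes = 85,369,282.56 bytes
1 GB = 1,000,000,000 bytes
85,369,282.56 / 1,000,000,000 = 0.085 GB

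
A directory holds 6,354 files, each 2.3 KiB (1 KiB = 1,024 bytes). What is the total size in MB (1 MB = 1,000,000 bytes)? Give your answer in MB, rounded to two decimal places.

Total = 6,354 × 2.3 KiB = 14614.2 KiB
= 14614.2 × 1,024 bytes = 14,964,940.8 bytes
1 MB = 1,000,000 bytes
14,964,940.8 / 1,000,000 = 14.96 MB

14.96 MB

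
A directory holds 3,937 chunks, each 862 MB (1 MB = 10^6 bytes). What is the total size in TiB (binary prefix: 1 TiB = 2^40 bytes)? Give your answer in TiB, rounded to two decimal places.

Total = 3,937 × 862 MB = 3,393,694 MB
= 3,393,694 × 1,000,000 bytes = 3,393,694,000,000 bytes
1 TiB = 1,099,511,627,776 bytes
3,393,694,000,000 / 1,099,511,627,776 = 3.09 TiB

3.09 TiB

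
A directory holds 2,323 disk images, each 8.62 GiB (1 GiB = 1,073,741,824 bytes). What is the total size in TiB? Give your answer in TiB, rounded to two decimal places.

19.55 TiB

Total = 2,323 × 8.62 GiB = 20024.26 GiB
= 20024.26 × 1,073,741,824 bytes = 21,500,885,456,650.24 bytes
1 TiB = 1,099,511,627,776 bytes
21,500,885,456,650.24 / 1,099,511,627,776 = 19.55 TiB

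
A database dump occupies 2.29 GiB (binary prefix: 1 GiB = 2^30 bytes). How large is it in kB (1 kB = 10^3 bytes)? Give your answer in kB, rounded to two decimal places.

2,458,868.78 kB

2.29 GiB = 2.29 × 2^30 bytes = 2,458,868,776.96 bytes
1 kB = 10^3 bytes = 1,000 bytes
2,458,868,776.96 / 1,000 = 2,458,868.78 kB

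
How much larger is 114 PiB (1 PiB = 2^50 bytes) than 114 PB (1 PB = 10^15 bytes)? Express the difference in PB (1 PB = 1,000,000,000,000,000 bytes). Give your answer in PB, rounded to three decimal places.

14.353 PB

114 PiB = 114 × 1,125,899,906,842,624 = 128,352,589,380,059,136 bytes
114 PB = 114 × 1,000,000,000,000,000 = 114,000,000,000,000,000 bytes
difference = 14,352,589,380,059,136 bytes
14,352,589,380,059,136 / 1,000,000,000,000,000 = 14.353 PB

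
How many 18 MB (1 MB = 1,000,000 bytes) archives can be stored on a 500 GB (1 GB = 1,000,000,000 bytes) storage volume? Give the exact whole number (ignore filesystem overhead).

Capacity: 500 GB = 500,000,000,000 bytes
Per item: 18 MB = 18,000,000 bytes
⌊500,000,000,000 / 18,000,000⌋ = 27,777

27,777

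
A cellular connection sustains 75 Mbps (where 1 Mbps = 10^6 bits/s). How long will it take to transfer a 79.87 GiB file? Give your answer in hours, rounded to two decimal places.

79.87 GiB = 85,759,759,482.88 bytes = 686,078,075,863.04 bits
75 Mbps = 75,000,000 bits/s
time = 686,078,075,863.04 / 75,000,000 = 9,147.7077 s
9,147.7077 s / 3600 = 2.54 hours

2.54 hours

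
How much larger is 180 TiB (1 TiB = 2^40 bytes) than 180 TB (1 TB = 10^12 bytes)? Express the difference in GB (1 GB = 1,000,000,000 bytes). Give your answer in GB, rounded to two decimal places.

180 TiB = 180 × 1,099,511,627,776 = 197,912,092,999,680 bytes
180 TB = 180 × 1,000,000,000,000 = 180,000,000,000,000 bytes
difference = 17,912,092,999,680 bytes
17,912,092,999,680 / 1,000,000,000 = 17,912.09 GB

17,912.09 GB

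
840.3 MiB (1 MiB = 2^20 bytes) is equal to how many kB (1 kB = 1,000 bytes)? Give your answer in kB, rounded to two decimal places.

881,118.41 kB

840.3 MiB × 1,048,576 bytes/MiB = 881,118,412.8 bytes
1 kB = 10^3 bytes = 1,000 bytes
881,118,412.8 / 1,000 = 881,118.41 kB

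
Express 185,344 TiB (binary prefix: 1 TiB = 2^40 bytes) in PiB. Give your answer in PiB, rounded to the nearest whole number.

181 PiB

185,344 TiB × 1,099,511,627,776 bytes/TiB = 203,787,883,138,514,944 bytes
1 PiB = 2^50 bytes = 1,125,899,906,842,624 bytes
203,787,883,138,514,944 / 1,125,899,906,842,624 = 181 PiB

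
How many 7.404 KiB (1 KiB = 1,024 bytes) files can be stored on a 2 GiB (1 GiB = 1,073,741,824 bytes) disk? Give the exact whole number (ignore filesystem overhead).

283,245

Capacity: 2 GiB = 2,147,483,648 bytes
Per item: 7.404 KiB = 7,581.696 bytes
⌊2,147,483,648 / 7,581.696⌋ = 283,245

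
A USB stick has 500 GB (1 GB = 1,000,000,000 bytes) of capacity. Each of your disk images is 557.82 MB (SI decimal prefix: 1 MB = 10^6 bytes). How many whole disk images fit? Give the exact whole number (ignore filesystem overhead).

896

Capacity: 500 GB = 500,000,000,000 bytes
Per item: 557.82 MB = 557,820,000 bytes
⌊500,000,000,000 / 557,820,000⌋ = 896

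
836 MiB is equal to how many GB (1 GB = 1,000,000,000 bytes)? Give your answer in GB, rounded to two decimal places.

836 MiB = 836 × 2^20 bytes = 876,609,536 bytes
1 GB = 10^9 bytes = 1,000,000,000 bytes
876,609,536 / 1,000,000,000 = 0.88 GB

0.88 GB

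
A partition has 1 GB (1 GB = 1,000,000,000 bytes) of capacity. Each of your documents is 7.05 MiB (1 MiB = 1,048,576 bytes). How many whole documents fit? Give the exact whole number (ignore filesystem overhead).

135

Capacity: 1 GB = 1,000,000,000 bytes
Per item: 7.05 MiB = 7,392,460.8 bytes
⌊1,000,000,000 / 7,392,460.8⌋ = 135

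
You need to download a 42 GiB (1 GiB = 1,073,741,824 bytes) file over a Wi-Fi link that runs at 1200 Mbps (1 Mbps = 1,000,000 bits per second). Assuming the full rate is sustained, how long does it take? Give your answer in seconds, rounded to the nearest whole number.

301 seconds

42 GiB = 45,097,156,608 bytes = 360,777,252,864 bits
1200 Mbps = 1,200,000,000 bits/s
time = 360,777,252,864 / 1,200,000,000 = 301 s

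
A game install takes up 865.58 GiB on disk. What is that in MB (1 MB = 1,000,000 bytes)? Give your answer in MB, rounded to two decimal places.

865.58 GiB × 1,073,741,824 bytes/GiB = 929,409,448,017.92 bytes
1 MB = 10^6 bytes = 1,000,000 bytes
929,409,448,017.92 / 1,000,000 = 929,409.45 MB

929,409.45 MB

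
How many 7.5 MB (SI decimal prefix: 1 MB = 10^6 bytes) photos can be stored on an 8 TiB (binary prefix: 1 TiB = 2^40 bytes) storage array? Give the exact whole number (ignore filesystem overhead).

1,172,812

Capacity: 8 TiB = 8,796,093,022,208 bytes
Per item: 7.5 MB = 7,500,000 bytes
⌊8,796,093,022,208 / 7,500,000⌋ = 1,172,812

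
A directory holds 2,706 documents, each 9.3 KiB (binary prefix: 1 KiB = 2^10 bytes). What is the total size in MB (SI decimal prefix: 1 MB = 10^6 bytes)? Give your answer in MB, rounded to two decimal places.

Total = 2,706 × 9.3 KiB = 25165.8 KiB
= 25165.8 × 1,024 bytes = 25,769,779.2 bytes
1 MB = 1,000,000 bytes
25,769,779.2 / 1,000,000 = 25.77 MB

25.77 MB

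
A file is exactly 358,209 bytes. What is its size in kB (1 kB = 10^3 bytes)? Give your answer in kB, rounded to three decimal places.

358,209 bytes given.
1 kB = 1,000 bytes
358,209 / 1,000 = 358.209 kB

358.209 kB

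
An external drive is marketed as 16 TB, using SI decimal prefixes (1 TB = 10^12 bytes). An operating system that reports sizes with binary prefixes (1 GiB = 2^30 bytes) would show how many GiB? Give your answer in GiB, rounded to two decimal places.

14,901.16 GiB

16 TB = 16 × 10^12 bytes = 16,000,000,000,000 bytes
1 GiB = 2^30 bytes = 1,073,741,824 bytes
16,000,000,000,000 / 1,073,741,824 = 14,901.16 GiB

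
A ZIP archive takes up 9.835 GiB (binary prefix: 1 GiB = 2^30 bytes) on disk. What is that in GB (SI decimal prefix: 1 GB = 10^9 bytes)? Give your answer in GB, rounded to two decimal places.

9.835 GiB = 9.835 × 2^30 bytes = 10,560,250,839.04 bytes
1 GB = 1,000,000,000 bytes
10,560,250,839.04 / 1,000,000,000 = 10.56 GB

10.56 GB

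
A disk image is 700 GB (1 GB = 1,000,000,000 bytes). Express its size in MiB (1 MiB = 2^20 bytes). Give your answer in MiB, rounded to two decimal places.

700 GB × 1,000,000,000 bytes/GB = 700,000,000,000 bytes
1 MiB = 2^20 bytes = 1,048,576 bytes
700,000,000,000 / 1,048,576 = 667,572.02 MiB

667,572.02 MiB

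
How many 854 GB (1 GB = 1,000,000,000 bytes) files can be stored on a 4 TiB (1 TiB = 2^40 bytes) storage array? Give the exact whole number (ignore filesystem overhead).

5

Capacity: 4 TiB = 4,398,046,511,104 bytes
Per item: 854 GB = 854,000,000,000 bytes
⌊4,398,046,511,104 / 854,000,000,000⌋ = 5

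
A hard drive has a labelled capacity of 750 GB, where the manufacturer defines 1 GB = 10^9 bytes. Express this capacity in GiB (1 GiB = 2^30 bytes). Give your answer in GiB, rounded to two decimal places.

750 GB = 750 × 10^9 bytes = 750,000,000,000 bytes
1 GiB = 1,073,741,824 bytes
750,000,000,000 / 1,073,741,824 = 698.49 GiB

698.49 GiB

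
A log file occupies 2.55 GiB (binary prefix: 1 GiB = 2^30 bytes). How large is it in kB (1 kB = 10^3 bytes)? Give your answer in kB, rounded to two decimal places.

2.55 GiB × 1,073,741,824 bytes/GiB = 2,738,041,651.2 bytes
1 kB = 10^3 bytes = 1,000 bytes
2,738,041,651.2 / 1,000 = 2,738,041.65 kB

2,738,041.65 kB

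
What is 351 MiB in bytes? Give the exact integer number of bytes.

368,050,176 bytes

351 × 1,048,576 = 368,050,176 bytes  (1 MiB = 2^20 bytes)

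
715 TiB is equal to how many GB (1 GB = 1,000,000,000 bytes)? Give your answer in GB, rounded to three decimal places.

786,150.814 GB

715 TiB = 715 × 2^40 bytes = 786,150,813,859,840 bytes
1 GB = 10^9 bytes = 1,000,000,000 bytes
786,150,813,859,840 / 1,000,000,000 = 786,150.814 GB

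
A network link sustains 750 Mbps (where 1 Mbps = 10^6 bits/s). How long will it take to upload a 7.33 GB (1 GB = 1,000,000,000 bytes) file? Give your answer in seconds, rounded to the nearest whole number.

7.33 GB = 7,330,000,000 bytes = 58,640,000,000 bits
750 Mbps = 750,000,000 bits/s
time = 58,640,000,000 / 750,000,000 = 78 s

78 seconds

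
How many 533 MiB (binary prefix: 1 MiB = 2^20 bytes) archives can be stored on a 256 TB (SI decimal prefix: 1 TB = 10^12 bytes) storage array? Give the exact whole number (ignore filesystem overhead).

Capacity: 256 TB = 256,000,000,000,000 bytes
Per item: 533 MiB = 558,891,008 bytes
⌊256,000,000,000,000 / 558,891,008⌋ = 458,049

458,049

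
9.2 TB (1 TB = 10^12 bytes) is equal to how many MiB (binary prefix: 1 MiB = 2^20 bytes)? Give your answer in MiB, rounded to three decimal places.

8,773,803.711 MiB

9.2 TB × 1,000,000,000,000 bytes/TB = 9,200,000,000,000 bytes
1 MiB = 1,048,576 bytes
9,200,000,000,000 / 1,048,576 = 8,773,803.711 MiB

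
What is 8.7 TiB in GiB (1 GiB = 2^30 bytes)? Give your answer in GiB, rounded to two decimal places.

8,908.80 GiB

8.7 TiB = 8.7 × 2^40 bytes = 9,565,751,161,651.2 bytes
1 GiB = 2^30 bytes = 1,073,741,824 bytes
9,565,751,161,651.2 / 1,073,741,824 = 8,908.80 GiB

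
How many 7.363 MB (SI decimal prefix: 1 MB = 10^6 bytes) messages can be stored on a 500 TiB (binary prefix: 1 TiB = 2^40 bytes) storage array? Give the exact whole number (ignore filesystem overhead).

Capacity: 500 TiB = 549,755,813,888,000 bytes
Per item: 7.363 MB = 7,363,000 bytes
⌊549,755,813,888,000 / 7,363,000⌋ = 74,664,649

74,664,649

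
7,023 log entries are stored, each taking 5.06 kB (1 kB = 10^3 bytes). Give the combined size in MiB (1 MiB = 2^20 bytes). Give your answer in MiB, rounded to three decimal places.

33.890 MiB

Total = 7,023 × 5.06 kB = 35536.38 kB
= 35536.38 × 1,000 bytes = 35,536,380 bytes
1 MiB = 1,048,576 bytes
35,536,380 / 1,048,576 = 33.890 MiB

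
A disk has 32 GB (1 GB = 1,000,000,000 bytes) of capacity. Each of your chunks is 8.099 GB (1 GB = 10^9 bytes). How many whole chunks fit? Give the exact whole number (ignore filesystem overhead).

3

Capacity: 32 GB = 32,000,000,000 bytes
Per item: 8.099 GB = 8,099,000,000 bytes
⌊32,000,000,000 / 8,099,000,000⌋ = 3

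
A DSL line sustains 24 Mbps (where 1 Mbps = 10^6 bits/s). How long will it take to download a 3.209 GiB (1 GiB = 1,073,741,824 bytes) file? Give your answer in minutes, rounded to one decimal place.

19.1 minutes

3.209 GiB = 3,445,637,513.216 bytes = 27,565,100,105.728 bits
24 Mbps = 24,000,000 bits/s
time = 27,565,100,105.728 / 24,000,000 = 1,148.55 s
1,148.55 s / 60 = 19.1 minutes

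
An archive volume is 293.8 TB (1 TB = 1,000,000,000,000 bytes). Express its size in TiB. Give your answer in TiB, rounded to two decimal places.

267.21 TiB

293.8 TB × 1,000,000,000,000 bytes/TB = 293,800,000,000,000 bytes
1 TiB = 1,099,511,627,776 bytes
293,800,000,000,000 / 1,099,511,627,776 = 267.21 TiB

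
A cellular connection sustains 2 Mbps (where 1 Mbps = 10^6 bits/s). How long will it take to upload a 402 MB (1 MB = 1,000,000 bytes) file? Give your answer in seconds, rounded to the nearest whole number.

402 MB = 402,000,000 bytes = 3,216,000,000 bits
2 Mbps = 2,000,000 bits/s
time = 3,216,000,000 / 2,000,000 = 1,608 s

1,608 seconds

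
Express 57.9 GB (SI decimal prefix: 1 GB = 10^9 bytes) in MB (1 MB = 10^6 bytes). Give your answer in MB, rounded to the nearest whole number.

57.9 GB × 1,000,000,000 bytes/GB = 57,900,000,000 bytes
1 MB = 10^6 bytes = 1,000,000 bytes
57,900,000,000 / 1,000,000 = 57,900 MB

57,900 MB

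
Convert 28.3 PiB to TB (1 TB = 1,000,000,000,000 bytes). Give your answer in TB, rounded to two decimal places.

28.3 PiB = 28.3 × 2^50 bytes = 31,862,967,363,646,259.2 bytes
1 TB = 1,000,000,000,000 bytes
31,862,967,363,646,259.2 / 1,000,000,000,000 = 31,862.97 TB

31,862.97 TB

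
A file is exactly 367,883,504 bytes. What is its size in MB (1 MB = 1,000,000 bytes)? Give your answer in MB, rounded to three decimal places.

367.884 MB

367,883,504 bytes given.
1 MB = 1,000,000 bytes
367,883,504 / 1,000,000 = 367.884 MB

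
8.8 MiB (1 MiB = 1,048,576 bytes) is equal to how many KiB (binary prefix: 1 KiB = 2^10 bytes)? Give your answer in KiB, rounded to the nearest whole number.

9,011 KiB

8.8 MiB × 1,048,576 bytes/MiB = 9,227,468.8 bytes
1 KiB = 2^10 bytes = 1,024 bytes
9,227,468.8 / 1,024 = 9,011 KiB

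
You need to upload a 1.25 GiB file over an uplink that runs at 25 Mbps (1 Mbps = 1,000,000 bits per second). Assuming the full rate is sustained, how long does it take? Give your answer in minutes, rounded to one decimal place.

7.2 minutes

1.25 GiB = 1,342,177,280 bytes = 10,737,418,240 bits
25 Mbps = 25,000,000 bits/s
time = 10,737,418,240 / 25,000,000 = 429.50 s
429.50 s / 60 = 7.2 minutes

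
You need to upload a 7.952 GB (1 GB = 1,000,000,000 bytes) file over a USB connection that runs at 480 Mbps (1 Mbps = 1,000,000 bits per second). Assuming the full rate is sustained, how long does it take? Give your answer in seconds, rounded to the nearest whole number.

133 seconds

7.952 GB = 7,952,000,000 bytes = 63,616,000,000 bits
480 Mbps = 480,000,000 bits/s
time = 63,616,000,000 / 480,000,000 = 133 s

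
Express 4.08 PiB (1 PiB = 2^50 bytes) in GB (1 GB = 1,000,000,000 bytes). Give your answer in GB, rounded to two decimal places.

4,593,671.62 GB

4.08 PiB = 4.08 × 2^50 bytes = 4,593,671,619,917,905.92 bytes
1 GB = 1,000,000,000 bytes
4,593,671,619,917,905.92 / 1,000,000,000 = 4,593,671.62 GB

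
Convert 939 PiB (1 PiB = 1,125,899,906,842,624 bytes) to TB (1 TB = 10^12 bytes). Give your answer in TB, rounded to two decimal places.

1,057,220.01 TB

939 PiB × 1,125,899,906,842,624 bytes/PiB = 1,057,220,012,525,223,936 bytes
1 TB = 1,000,000,000,000 bytes
1,057,220,012,525,223,936 / 1,000,000,000,000 = 1,057,220.01 TB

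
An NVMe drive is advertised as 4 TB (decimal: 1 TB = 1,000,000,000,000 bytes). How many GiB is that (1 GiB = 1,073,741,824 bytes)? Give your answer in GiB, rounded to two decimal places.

4 TB = 4 × 10^12 bytes = 4,000,000,000,000 bytes
1 GiB = 1,073,741,824 bytes
4,000,000,000,000 / 1,073,741,824 = 3,725.29 GiB

3,725.29 GiB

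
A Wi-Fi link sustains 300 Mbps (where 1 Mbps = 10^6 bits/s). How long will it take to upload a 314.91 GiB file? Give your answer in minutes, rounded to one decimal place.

150.3 minutes

314.91 GiB = 338,132,037,795.84 bytes = 2,705,056,302,366.72 bits
300 Mbps = 300,000,000 bits/s
time = 2,705,056,302,366.72 / 300,000,000 = 9,016.85 s
9,016.85 s / 60 = 150.3 minutes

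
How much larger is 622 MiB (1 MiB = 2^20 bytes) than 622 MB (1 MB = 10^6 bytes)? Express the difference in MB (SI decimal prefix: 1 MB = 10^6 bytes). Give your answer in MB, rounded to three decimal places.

30.214 MB

622 MiB = 622 × 1,048,576 = 652,214,272 bytes
622 MB = 622 × 1,000,000 = 622,000,000 bytes
difference = 30,214,272 bytes
30,214,272 / 1,000,000 = 30.214 MB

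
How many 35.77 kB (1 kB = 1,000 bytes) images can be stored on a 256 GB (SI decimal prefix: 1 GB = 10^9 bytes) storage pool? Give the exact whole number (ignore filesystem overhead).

7,156,835

Capacity: 256 GB = 256,000,000,000 bytes
Per item: 35.77 kB = 35,770 bytes
⌊256,000,000,000 / 35,770⌋ = 7,156,835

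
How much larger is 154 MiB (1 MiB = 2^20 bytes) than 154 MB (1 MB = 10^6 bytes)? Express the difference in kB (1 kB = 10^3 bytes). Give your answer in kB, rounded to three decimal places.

7,480.704 kB

154 MiB = 154 × 1,048,576 = 161,480,704 bytes
154 MB = 154 × 1,000,000 = 154,000,000 bytes
difference = 7,480,704 bytes
7,480,704 / 1,000 = 7,480.704 kB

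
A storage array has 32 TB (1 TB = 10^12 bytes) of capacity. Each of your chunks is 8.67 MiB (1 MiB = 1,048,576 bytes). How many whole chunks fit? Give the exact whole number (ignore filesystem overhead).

3,519,905

Capacity: 32 TB = 32,000,000,000,000 bytes
Per item: 8.67 MiB = 9,091,153.92 bytes
⌊32,000,000,000,000 / 9,091,153.92⌋ = 3,519,905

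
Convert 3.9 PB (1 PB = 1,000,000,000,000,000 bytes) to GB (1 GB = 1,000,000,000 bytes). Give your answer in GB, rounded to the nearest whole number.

3.9 PB = 3.9 × 10^15 bytes = 3,900,000,000,000,000 bytes
1 GB = 1,000,000,000 bytes
3,900,000,000,000,000 / 1,000,000,000 = 3,900,000 GB

3,900,000 GB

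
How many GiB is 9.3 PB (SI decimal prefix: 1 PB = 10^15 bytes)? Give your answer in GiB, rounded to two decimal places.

9.3 PB = 9.3 × 10^15 bytes = 9,300,000,000,000,000 bytes
1 GiB = 1,073,741,824 bytes
9,300,000,000,000,000 / 1,073,741,824 = 8,661,299.94 GiB

8,661,299.94 GiB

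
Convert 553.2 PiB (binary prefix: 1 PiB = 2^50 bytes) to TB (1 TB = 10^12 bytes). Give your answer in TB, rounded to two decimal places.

622,847.83 TB

553.2 PiB = 553.2 × 2^50 bytes = 622,847,828,465,339,596.8 bytes
1 TB = 1,000,000,000,000 bytes
622,847,828,465,339,596.8 / 1,000,000,000,000 = 622,847.83 TB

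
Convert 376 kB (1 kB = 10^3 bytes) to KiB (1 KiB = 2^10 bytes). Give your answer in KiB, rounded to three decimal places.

367.188 KiB

376 kB = 376 × 10^3 bytes = 376,000 bytes
1 KiB = 2^10 bytes = 1,024 bytes
376,000 / 1,024 = 367.188 KiB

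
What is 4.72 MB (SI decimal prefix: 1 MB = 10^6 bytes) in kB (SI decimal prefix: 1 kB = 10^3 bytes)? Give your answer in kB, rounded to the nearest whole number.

4.72 MB × 1,000,000 bytes/MB = 4,720,000 bytes
1 kB = 1,000 bytes
4,720,000 / 1,000 = 4,720 kB

4,720 kB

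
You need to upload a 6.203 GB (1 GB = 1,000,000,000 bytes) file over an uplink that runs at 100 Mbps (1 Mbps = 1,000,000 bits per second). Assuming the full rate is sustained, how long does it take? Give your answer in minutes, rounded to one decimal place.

8.3 minutes

6.203 GB = 6,203,000,000 bytes = 49,624,000,000 bits
100 Mbps = 100,000,000 bits/s
time = 49,624,000,000 / 100,000,000 = 496.24 s
496.24 s / 60 = 8.3 minutes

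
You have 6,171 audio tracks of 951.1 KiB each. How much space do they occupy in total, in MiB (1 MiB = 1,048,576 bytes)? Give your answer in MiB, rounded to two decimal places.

5,731.68 MiB

Total = 6,171 × 951.1 KiB = 5869238.1 KiB
= 5869238.1 × 1,024 bytes = 6,010,099,814.4 bytes
1 MiB = 1,048,576 bytes
6,010,099,814.4 / 1,048,576 = 5,731.68 MiB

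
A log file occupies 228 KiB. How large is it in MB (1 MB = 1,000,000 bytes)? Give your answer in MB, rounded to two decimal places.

0.23 MB

228 KiB = 228 × 2^10 bytes = 233,472 bytes
1 MB = 10^6 bytes = 1,000,000 bytes
233,472 / 1,000,000 = 0.23 MB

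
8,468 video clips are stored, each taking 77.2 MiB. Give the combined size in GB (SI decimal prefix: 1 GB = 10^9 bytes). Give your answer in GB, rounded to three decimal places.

Total = 8,468 × 77.2 MiB = 653729.6 MiB
= 653729.6 × 1,048,576 bytes = 685,485,169,049.6 bytes
1 GB = 1,000,000,000 bytes
685,485,169,049.6 / 1,000,000,000 = 685.485 GB

685.485 GB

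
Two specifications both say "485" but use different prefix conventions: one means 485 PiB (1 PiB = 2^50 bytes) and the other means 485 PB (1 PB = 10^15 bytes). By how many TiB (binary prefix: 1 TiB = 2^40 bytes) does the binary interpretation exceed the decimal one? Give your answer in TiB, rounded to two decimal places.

55,535.07 TiB

485 PiB = 485 × 1,125,899,906,842,624 = 546,061,454,818,672,640 bytes
485 PB = 485 × 1,000,000,000,000,000 = 485,000,000,000,000,000 bytes
difference = 61,061,454,818,672,640 bytes
61,061,454,818,672,640 / 1,099,511,627,776 = 55,535.07 TiB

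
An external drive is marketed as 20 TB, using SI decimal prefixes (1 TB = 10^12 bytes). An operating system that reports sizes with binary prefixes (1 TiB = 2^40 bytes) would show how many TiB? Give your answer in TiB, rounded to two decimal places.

20 TB = 20 × 10^12 bytes = 20,000,000,000,000 bytes
1 TiB = 1,099,511,627,776 bytes
20,000,000,000,000 / 1,099,511,627,776 = 18.19 TiB

18.19 TiB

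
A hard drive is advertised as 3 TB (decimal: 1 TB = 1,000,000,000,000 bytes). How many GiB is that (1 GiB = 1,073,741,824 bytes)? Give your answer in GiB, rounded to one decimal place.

2,794.0 GiB

3 TB × 1,000,000,000,000 bytes/TB = 3,000,000,000,000 bytes
1 GiB = 2^30 bytes = 1,073,741,824 bytes
3,000,000,000,000 / 1,073,741,824 = 2,794.0 GiB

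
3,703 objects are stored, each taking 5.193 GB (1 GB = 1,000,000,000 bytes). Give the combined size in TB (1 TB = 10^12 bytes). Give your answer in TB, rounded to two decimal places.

19.23 TB

Total = 3,703 × 5.193 GB = 19229.679 GB
= 19229.679 × 1,000,000,000 bytes = 19,229,679,000,000 bytes
1 TB = 1,000,000,000,000 bytes
19,229,679,000,000 / 1,000,000,000,000 = 19.23 TB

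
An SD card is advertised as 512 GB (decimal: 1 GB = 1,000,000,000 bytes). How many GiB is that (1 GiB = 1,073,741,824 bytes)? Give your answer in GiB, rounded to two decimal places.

512 GB = 512 × 10^9 bytes = 512,000,000,000 bytes
1 GiB = 1,073,741,824 bytes
512,000,000,000 / 1,073,741,824 = 476.84 GiB

476.84 GiB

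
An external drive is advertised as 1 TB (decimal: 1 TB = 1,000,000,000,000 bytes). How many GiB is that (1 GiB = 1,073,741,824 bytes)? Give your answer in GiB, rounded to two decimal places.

931.32 GiB

1 TB = 1 × 10^12 bytes = 1,000,000,000,000 bytes
1 GiB = 1,073,741,824 bytes
1,000,000,000,000 / 1,073,741,824 = 931.32 GiB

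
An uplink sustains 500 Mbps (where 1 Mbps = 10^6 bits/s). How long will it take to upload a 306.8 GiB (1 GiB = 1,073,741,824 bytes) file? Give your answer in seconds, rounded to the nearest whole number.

5,271 seconds

306.8 GiB = 329,423,991,603.2 bytes = 2,635,391,932,825.6 bits
500 Mbps = 500,000,000 bits/s
time = 2,635,391,932,825.6 / 500,000,000 = 5,271 s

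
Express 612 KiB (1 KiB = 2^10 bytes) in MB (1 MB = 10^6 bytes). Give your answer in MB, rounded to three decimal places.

612 KiB = 612 × 2^10 bytes = 626,688 bytes
1 MB = 1,000,000 bytes
626,688 / 1,000,000 = 0.627 MB

0.627 MB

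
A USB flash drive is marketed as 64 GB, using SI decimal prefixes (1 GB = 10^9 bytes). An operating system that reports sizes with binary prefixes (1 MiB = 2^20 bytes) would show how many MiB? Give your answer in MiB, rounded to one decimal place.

61,035.2 MiB

64 GB = 64 × 10^9 bytes = 64,000,000,000 bytes
1 MiB = 1,048,576 bytes
64,000,000,000 / 1,048,576 = 61,035.2 MiB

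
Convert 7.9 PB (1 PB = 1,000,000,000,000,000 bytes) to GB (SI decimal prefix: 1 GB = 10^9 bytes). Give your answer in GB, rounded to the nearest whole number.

7,900,000 GB

7.9 PB = 7.9 × 10^15 bytes = 7,900,000,000,000,000 bytes
1 GB = 10^9 bytes = 1,000,000,000 bytes
7,900,000,000,000,000 / 1,000,000,000 = 7,900,000 GB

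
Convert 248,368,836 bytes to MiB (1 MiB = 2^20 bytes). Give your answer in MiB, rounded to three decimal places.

248,368,836 bytes given.
1 MiB = 2^20 bytes = 1,048,576 bytes
248,368,836 / 1,048,576 = 236.863 MiB

236.863 MiB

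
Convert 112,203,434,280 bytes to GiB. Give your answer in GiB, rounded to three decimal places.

112,203,434,280 bytes given.
1 GiB = 1,073,741,824 bytes
112,203,434,280 / 1,073,741,824 = 104.498 GiB

104.498 GiB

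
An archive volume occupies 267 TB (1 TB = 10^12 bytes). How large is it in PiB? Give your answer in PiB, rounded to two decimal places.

0.24 PiB

267 TB = 267 × 10^12 bytes = 267,000,000,000,000 bytes
1 PiB = 1,125,899,906,842,624 bytes
267,000,000,000,000 / 1,125,899,906,842,624 = 0.24 PiB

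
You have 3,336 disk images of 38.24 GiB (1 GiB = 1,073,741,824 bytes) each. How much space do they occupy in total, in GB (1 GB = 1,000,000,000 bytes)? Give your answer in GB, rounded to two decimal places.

Total = 3,336 × 38.24 GiB = 127568.64 GiB
= 127568.64 × 1,073,741,824 bytes = 136,975,784,198,799.36 bytes
1 GB = 1,000,000,000 bytes
136,975,784,198,799.36 / 1,000,000,000 = 136,975.78 GB

136,975.78 GB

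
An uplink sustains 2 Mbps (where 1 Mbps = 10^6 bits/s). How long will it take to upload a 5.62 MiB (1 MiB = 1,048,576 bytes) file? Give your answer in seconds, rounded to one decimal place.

23.6 seconds

5.62 MiB = 5,892,997.12 bytes = 47,143,976.96 bits
2 Mbps = 2,000,000 bits/s
time = 47,143,976.96 / 2,000,000 = 23.6 s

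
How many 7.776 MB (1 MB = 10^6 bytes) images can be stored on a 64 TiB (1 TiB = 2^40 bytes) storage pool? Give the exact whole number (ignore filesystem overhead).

Capacity: 64 TiB = 70,368,744,177,664 bytes
Per item: 7.776 MB = 7,776,000 bytes
⌊70,368,744,177,664 / 7,776,000⌋ = 9,049,478

9,049,478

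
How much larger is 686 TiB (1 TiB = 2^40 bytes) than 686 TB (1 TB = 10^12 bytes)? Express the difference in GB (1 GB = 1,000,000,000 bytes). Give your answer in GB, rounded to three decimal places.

68,264.977 GB

686 TiB = 686 × 1,099,511,627,776 = 754,264,976,654,336 bytes
686 TB = 686 × 1,000,000,000,000 = 686,000,000,000,000 bytes
difference = 68,264,976,654,336 bytes
68,264,976,654,336 / 1,000,000,000 = 68,264.977 GB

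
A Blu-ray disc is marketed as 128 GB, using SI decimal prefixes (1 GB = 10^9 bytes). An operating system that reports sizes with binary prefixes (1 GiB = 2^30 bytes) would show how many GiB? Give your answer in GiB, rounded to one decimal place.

119.2 GiB

128 GB = 128 × 10^9 bytes = 128,000,000,000 bytes
1 GiB = 2^30 bytes = 1,073,741,824 bytes
128,000,000,000 / 1,073,741,824 = 119.2 GiB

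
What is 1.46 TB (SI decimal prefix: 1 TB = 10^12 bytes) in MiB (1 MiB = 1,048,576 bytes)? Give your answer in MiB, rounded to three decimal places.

1,392,364.502 MiB

1.46 TB = 1.46 × 10^12 bytes = 1,460,000,000,000 bytes
1 MiB = 1,048,576 bytes
1,460,000,000,000 / 1,048,576 = 1,392,364.502 MiB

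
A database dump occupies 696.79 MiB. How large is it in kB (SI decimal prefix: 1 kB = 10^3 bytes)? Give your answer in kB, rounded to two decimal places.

730,637.27 kB

696.79 MiB = 696.79 × 2^20 bytes = 730,637,271.04 bytes
1 kB = 1,000 bytes
730,637,271.04 / 1,000 = 730,637.27 kB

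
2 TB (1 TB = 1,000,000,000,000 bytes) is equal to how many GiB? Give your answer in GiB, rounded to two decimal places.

1,862.65 GiB

2 TB = 2 × 10^12 bytes = 2,000,000,000,000 bytes
1 GiB = 1,073,741,824 bytes
2,000,000,000,000 / 1,073,741,824 = 1,862.65 GiB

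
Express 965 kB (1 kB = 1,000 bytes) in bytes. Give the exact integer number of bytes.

965 × 1,000 = 965,000 bytes  (1 kB = 10^3 bytes)

965,000 bytes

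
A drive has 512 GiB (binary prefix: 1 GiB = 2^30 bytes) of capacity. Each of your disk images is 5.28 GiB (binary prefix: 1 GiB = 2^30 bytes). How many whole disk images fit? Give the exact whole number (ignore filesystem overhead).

96

Capacity: 512 GiB = 549,755,813,888 bytes
Per item: 5.28 GiB = 5,669,356,830.72 bytes
⌊549,755,813,888 / 5,669,356,830.72⌋ = 96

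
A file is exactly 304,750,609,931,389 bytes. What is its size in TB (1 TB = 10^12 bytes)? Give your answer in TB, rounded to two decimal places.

304,750,609,931,389 bytes given.
1 TB = 1,000,000,000,000 bytes
304,750,609,931,389 / 1,000,000,000,000 = 304.75 TB

304.75 TB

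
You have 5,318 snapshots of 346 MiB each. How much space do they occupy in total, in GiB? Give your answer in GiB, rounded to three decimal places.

Total = 5,318 × 346 MiB = 1,840,028 MiB
= 1,840,028 × 1,048,576 bytes = 1,929,409,200,128 bytes
1 GiB = 1,073,741,824 bytes
1,929,409,200,128 / 1,073,741,824 = 1,796.902 GiB

1,796.902 GiB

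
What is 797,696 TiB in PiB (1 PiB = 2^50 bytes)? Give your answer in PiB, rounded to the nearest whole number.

797,696 TiB = 797,696 × 2^40 bytes = 877,076,027,430,404,096 bytes
1 PiB = 2^50 bytes = 1,125,899,906,842,624 bytes
877,076,027,430,404,096 / 1,125,899,906,842,624 = 779 PiB

779 PiB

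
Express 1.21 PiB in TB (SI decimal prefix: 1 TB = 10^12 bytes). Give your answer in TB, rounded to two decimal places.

1.21 PiB = 1.21 × 2^50 bytes = 1,362,338,887,279,575.04 bytes
1 TB = 10^12 bytes = 1,000,000,000,000 bytes
1,362,338,887,279,575.04 / 1,000,000,000,000 = 1,362.34 TB

1,362.34 TB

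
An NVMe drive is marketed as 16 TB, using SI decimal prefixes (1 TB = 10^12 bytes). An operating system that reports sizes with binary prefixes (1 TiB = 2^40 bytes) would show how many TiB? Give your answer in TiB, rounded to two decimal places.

16 TB × 1,000,000,000,000 bytes/TB = 16,000,000,000,000 bytes
1 TiB = 1,099,511,627,776 bytes
16,000,000,000,000 / 1,099,511,627,776 = 14.55 TiB

14.55 TiB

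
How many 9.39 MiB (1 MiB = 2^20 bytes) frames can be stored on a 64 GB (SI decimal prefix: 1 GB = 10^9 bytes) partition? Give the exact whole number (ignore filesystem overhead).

6,500

Capacity: 64 GB = 64,000,000,000 bytes
Per item: 9.39 MiB = 9,846,128.64 bytes
⌊64,000,000,000 / 9,846,128.64⌋ = 6,500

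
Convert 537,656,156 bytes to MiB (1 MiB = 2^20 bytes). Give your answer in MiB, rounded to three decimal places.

512.749 MiB

537,656,156 bytes given.
1 MiB = 1,048,576 bytes
537,656,156 / 1,048,576 = 512.749 MiB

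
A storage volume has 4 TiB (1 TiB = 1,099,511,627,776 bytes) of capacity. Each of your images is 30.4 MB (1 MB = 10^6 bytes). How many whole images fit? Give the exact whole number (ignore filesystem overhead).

144,672

Capacity: 4 TiB = 4,398,046,511,104 bytes
Per item: 30.4 MB = 30,400,000 bytes
⌊4,398,046,511,104 / 30,400,000⌋ = 144,672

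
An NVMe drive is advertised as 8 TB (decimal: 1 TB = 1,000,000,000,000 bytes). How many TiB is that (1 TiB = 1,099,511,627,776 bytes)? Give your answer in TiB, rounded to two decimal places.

8 TB = 8 × 10^12 bytes = 8,000,000,000,000 bytes
1 TiB = 2^40 bytes = 1,099,511,627,776 bytes
8,000,000,000,000 / 1,099,511,627,776 = 7.28 TiB

7.28 TiB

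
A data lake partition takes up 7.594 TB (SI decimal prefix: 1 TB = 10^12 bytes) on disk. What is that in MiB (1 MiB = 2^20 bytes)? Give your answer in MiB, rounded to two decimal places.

7,242,202.76 MiB

7.594 TB = 7.594 × 10^12 bytes = 7,594,000,000,000 bytes
1 MiB = 1,048,576 bytes
7,594,000,000,000 / 1,048,576 = 7,242,202.76 MiB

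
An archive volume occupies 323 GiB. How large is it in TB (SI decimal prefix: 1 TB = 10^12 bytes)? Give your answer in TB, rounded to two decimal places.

323 GiB × 1,073,741,824 bytes/GiB = 346,818,609,152 bytes
1 TB = 1,000,000,000,000 bytes
346,818,609,152 / 1,000,000,000,000 = 0.35 TB

0.35 TB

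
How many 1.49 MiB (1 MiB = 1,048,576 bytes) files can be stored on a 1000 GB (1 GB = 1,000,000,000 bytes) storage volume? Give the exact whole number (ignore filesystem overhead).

Capacity: 1000 GB = 1,000,000,000,000 bytes
Per item: 1.49 MiB = 1,562,378.24 bytes
⌊1,000,000,000,000 / 1,562,378.24⌋ = 640,049

640,049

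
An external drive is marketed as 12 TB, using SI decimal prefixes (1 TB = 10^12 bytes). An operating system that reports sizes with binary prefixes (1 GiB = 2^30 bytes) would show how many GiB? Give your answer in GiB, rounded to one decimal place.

12 TB × 1,000,000,000,000 bytes/TB = 12,000,000,000,000 bytes
1 GiB = 1,073,741,824 bytes
12,000,000,000,000 / 1,073,741,824 = 11,175.9 GiB

11,175.9 GiB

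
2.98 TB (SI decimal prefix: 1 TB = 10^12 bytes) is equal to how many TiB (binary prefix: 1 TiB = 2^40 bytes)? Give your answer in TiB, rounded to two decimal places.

2.98 TB = 2.98 × 10^12 bytes = 2,980,000,000,000 bytes
1 TiB = 1,099,511,627,776 bytes
2,980,000,000,000 / 1,099,511,627,776 = 2.71 TiB

2.71 TiB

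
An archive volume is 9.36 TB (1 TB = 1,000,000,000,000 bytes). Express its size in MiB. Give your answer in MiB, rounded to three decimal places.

9.36 TB × 1,000,000,000,000 bytes/TB = 9,360,000,000,000 bytes
1 MiB = 1,048,576 bytes
9,360,000,000,000 / 1,048,576 = 8,926,391.602 MiB

8,926,391.602 MiB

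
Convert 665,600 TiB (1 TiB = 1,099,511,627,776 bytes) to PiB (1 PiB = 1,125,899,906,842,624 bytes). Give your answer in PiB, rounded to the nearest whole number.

650 PiB

665,600 TiB × 1,099,511,627,776 bytes/TiB = 731,834,939,447,705,600 bytes
1 PiB = 2^50 bytes = 1,125,899,906,842,624 bytes
731,834,939,447,705,600 / 1,125,899,906,842,624 = 650 PiB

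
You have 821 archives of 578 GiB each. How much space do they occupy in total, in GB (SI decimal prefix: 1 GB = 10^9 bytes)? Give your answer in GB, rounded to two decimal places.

Total = 821 × 578 GiB = 474,538 GiB
= 474,538 × 1,073,741,824 bytes = 509,531,297,677,312 bytes
1 GB = 1,000,000,000 bytes
509,531,297,677,312 / 1,000,000,000 = 509,531.30 GB

509,531.30 GB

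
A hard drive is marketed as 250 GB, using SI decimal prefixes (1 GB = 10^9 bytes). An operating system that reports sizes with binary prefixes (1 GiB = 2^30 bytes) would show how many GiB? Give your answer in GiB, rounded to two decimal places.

250 GB × 1,000,000,000 bytes/GB = 250,000,000,000 bytes
1 GiB = 1,073,741,824 bytes
250,000,000,000 / 1,073,741,824 = 232.83 GiB

232.83 GiB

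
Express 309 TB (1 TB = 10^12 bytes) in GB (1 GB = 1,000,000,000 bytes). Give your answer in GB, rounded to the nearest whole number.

309 TB = 309 × 10^12 bytes = 309,000,000,000,000 bytes
1 GB = 1,000,000,000 bytes
309,000,000,000,000 / 1,000,000,000 = 309,000 GB

309,000 GB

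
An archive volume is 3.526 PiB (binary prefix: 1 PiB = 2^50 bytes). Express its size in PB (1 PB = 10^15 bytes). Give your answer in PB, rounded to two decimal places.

3.526 PiB = 3.526 × 2^50 bytes = 3,969,923,071,527,092.224 bytes
1 PB = 10^15 bytes = 1,000,000,000,000,000 bytes
3,969,923,071,527,092.224 / 1,000,000,000,000,000 = 3.97 PB

3.97 PB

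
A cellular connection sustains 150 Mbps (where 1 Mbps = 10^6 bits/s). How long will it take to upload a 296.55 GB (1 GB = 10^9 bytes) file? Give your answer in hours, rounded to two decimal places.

4.39 hours

296.55 GB = 296,550,000,000 bytes = 2,372,400,000,000 bits
150 Mbps = 150,000,000 bits/s
time = 2,372,400,000,000 / 150,000,000 = 15,816.0000 s
15,816.0000 s / 3600 = 4.39 hours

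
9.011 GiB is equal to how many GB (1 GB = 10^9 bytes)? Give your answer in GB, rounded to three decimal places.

9.011 GiB = 9.011 × 2^30 bytes = 9,675,487,576.064 bytes
1 GB = 1,000,000,000 bytes
9,675,487,576.064 / 1,000,000,000 = 9.675 GB

9.675 GB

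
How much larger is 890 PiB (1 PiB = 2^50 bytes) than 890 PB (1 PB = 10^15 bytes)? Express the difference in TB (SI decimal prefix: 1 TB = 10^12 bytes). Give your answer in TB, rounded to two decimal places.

112,050.92 TB

890 PiB = 890 × 1,125,899,906,842,624 = 1,002,050,917,089,935,360 bytes
890 PB = 890 × 1,000,000,000,000,000 = 890,000,000,000,000,000 bytes
difference = 112,050,917,089,935,360 bytes
112,050,917,089,935,360 / 1,000,000,000,000 = 112,050.92 TB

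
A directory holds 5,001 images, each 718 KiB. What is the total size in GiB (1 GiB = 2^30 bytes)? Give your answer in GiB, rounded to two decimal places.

Total = 5,001 × 718 KiB = 3,590,718 KiB
= 3,590,718 × 1,024 bytes = 3,676,895,232 bytes
1 GiB = 1,073,741,824 bytes
3,676,895,232 / 1,073,741,824 = 3.42 GiB

3.42 GiB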